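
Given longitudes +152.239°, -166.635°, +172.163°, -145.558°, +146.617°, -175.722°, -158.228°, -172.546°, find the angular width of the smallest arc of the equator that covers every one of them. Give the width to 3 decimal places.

Sort the longitudes: -175.722°, -172.546°, -166.635°, -158.228°, -145.558°, +146.617°, +152.239°, +172.163°.
Eastward gaps between consecutive values (wrapping around): 3.176°, 5.911°, 8.407°, 12.670°, 292.175°, 5.622°, 19.924°, 12.115°.
Largest gap = 292.175° ⇒ minimal covering band is its complement: 360° − 292.175° = 67.825°.
Band runs from +146.617° eastward to -145.558°, crossing the antimeridian.

67.825°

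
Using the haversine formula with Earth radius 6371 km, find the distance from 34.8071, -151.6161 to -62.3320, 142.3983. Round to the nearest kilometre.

Δλ = 142.3983 − -151.6161 = 294.0144°; wrapped into (−180°, 180°]: -65.9856°.
Δφ = -62.3320 − 34.8071 = -97.1391°.
a = sin²(Δφ/2) + cos φ₁ · cos φ₂ · sin²(Δλ/2) = 0.675191.
c = 2·atan2(√a, √(1−a)) = 1.92878 rad → d = 6371·c ≈ 12288.23 km.

12288 km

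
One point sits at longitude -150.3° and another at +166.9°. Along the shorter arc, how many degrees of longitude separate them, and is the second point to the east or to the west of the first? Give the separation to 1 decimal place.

Raw difference: 166.9 − -150.3 = 317.2°.
Normalise into (−180°, 180°]: 317.2° − 360° = -42.8°.
Negative ⇒ the second point lies to the west; separation 42.8°.

42.8° west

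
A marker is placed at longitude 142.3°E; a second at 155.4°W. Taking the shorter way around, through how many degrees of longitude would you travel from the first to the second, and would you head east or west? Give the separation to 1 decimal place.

Raw difference: -155.4 − 142.3 = -297.7°.
Normalise into (−180°, 180°]: -297.7° + 360° = 62.3°.
Positive ⇒ the second point lies to the east; separation 62.3°.

62.3° east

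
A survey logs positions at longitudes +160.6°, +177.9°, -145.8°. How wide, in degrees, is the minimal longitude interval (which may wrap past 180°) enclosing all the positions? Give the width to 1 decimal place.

Sort the longitudes: -145.8°, +160.6°, +177.9°.
Eastward gaps between consecutive values (wrapping around): 306.4°, 17.3°, 36.3°.
Largest gap = 306.4° ⇒ minimal covering band is its complement: 360° − 306.4° = 53.6°.
Band runs from +160.6° eastward to -145.8°, crossing the antimeridian.

53.6°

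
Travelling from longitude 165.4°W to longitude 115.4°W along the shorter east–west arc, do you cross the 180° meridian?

Signed shortest Δλ = ((-115.4 − -165.4 + 180) mod 360) − 180 = 50.0°.
Going east by 50.0° from -165.4° reaches -115.4° without touching 180°.

No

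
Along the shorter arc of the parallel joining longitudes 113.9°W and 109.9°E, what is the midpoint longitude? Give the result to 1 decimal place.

178.0°E

Signed shortest Δλ from -113.9° to +109.9° is -136.2°.
Midpoint longitude = -113.9° + (-136.2°)/2 = -113.9° − 68.1° = -182.0°.
Normalise into (−180°, 180°]: +178.0°.
(The naïve average (-113.9 + +109.9)/2 = -2.0° is on the wrong side of the globe.)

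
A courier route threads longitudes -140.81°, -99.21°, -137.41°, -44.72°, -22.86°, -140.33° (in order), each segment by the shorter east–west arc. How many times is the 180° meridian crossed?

0

Leg 1: -140.81° → -99.21°, shortest Δλ = 41.6° (east) — does not cross 180°.
Leg 2: -99.21° → -137.41°, shortest Δλ = -38.2° (west) — does not cross 180°.
Leg 3: -137.41° → -44.72°, shortest Δλ = 92.69° (east) — does not cross 180°.
Leg 4: -44.72° → -22.86°, shortest Δλ = 21.86° (east) — does not cross 180°.
Leg 5: -22.86° → -140.33°, shortest Δλ = -117.47° (west) — does not cross 180°.
Total crossings: 0.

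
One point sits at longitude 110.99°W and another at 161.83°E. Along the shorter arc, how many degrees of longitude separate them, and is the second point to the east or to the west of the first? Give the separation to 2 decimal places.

Raw difference: 161.83 − -110.99 = 272.82°.
Normalise into (−180°, 180°]: 272.82° − 360° = -87.18°.
Negative ⇒ the second point lies to the west; separation 87.18°.

87.18° west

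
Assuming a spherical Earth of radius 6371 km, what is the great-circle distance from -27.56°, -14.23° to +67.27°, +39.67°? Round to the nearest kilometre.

11453 km

Δλ = 39.67 − -14.23 = 53.90°.
Δφ = 67.27 − -27.56 = 94.83°.
a = sin²(Δφ/2) + cos φ₁ · cos φ₂ · sin²(Δλ/2) = 0.612459.
c = 2·atan2(√a, √(1−a)) = 1.79766 rad → d = 6371·c ≈ 11452.86 km.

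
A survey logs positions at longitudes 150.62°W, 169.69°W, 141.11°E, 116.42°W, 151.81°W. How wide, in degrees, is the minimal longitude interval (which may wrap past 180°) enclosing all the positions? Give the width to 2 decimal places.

Sort the longitudes: -169.69°, -151.81°, -150.62°, -116.42°, +141.11°.
Eastward gaps between consecutive values (wrapping around): 17.88°, 1.19°, 34.20°, 257.53°, 49.20°.
Largest gap = 257.53° ⇒ minimal covering band is its complement: 360° − 257.53° = 102.47°.
Band runs from +141.11° eastward to -116.42°, crossing the antimeridian.

102.47°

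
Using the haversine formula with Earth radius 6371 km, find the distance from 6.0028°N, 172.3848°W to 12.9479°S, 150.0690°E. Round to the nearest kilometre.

Δλ = 150.0690 − -172.3848 = 322.4538°; wrapped into (−180°, 180°]: -37.5462°.
Δφ = -12.9479 − 6.0028 = -18.9507°.
a = sin²(Δφ/2) + cos φ₁ · cos φ₂ · sin²(Δλ/2) = 0.127483.
c = 2·atan2(√a, √(1−a)) = 0.73021 rad → d = 6371·c ≈ 4652.17 km.

4652 km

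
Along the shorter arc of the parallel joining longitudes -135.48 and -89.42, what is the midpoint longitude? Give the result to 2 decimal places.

Signed shortest Δλ from -135.48° to -89.42° is +46.06°.
Midpoint longitude = -135.48° + (+46.06°)/2 = -135.48° + 23.03° = -112.45°.

-112.45°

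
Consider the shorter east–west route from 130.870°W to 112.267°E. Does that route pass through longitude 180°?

Yes

Naïve |112.267 − -130.870| = 243.137° > 180°, so the shorter arc goes the other way round — across 180°.
Signed shortest Δλ = ((112.267 − -130.870 + 180) mod 360) − 180 = -116.863°.
Going west by 116.863° from -130.870° passes through 180° before reaching +112.267°.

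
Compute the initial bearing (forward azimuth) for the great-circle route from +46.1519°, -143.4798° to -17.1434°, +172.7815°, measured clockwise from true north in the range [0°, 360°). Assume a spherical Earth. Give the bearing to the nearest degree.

223°

Δλ = 172.7815 − -143.4798 = 316.2613°; wrapped into (−180°, 180°]: -43.7387°.
θ = atan2( sin Δλ · cos φ₂ , cos φ₁ · sin φ₂ − sin φ₁ · cos φ₂ · cos Δλ )
  = atan2(-0.66065, -0.70210) = -136.742° → normalised to [0°, 360°): 223.258°.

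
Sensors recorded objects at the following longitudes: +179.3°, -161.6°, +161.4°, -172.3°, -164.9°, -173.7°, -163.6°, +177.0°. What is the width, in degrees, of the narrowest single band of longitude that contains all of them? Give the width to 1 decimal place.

37.0°

Sort the longitudes: -173.7°, -172.3°, -164.9°, -163.6°, -161.6°, +161.4°, +177.0°, +179.3°.
Eastward gaps between consecutive values (wrapping around): 1.4°, 7.4°, 1.3°, 2.0°, 323.0°, 15.6°, 2.3°, 7.0°.
Largest gap = 323.0° ⇒ minimal covering band is its complement: 360° − 323.0° = 37.0°.
Band runs from +161.4° eastward to -161.6°, crossing the antimeridian.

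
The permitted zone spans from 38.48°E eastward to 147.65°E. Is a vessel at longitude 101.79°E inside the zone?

Yes

Band width going east from +38.48° to +147.65°: ((147.65 − 38.48) mod 360) = 109.17°.
Offset of +101.79° east of the west edge: ((101.79 − 38.48) mod 360) = 63.31°.
63.31° ≤ 109.17° ⇒ inside.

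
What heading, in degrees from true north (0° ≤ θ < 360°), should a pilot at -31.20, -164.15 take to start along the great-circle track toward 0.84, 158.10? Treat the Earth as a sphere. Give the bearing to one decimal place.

Δλ = 158.10 − -164.15 = 322.25°; wrapped into (−180°, 180°]: -37.75°.
θ = atan2( sin Δλ · cos φ₂ , cos φ₁ · sin φ₂ − sin φ₁ · cos φ₂ · cos Δλ )
  = atan2(-0.61215, 0.42209) = -55.413° → normalised to [0°, 360°): 304.587°.

304.6°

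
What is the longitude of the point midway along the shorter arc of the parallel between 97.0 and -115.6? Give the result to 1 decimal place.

+170.7°

Signed shortest Δλ from +97.0° to -115.6° is +147.4°.
Midpoint longitude = +97.0° + (+147.4°)/2 = +97.0° + 73.7° = +170.7°.
(The naïve average (+97.0 + -115.6)/2 = -9.3° is on the wrong side of the globe.)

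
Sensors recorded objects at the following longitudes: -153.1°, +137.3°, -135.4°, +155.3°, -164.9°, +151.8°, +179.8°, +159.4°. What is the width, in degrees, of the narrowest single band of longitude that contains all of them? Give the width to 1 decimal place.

87.3°

Sort the longitudes: -164.9°, -153.1°, -135.4°, +137.3°, +151.8°, +155.3°, +159.4°, +179.8°.
Eastward gaps between consecutive values (wrapping around): 11.8°, 17.7°, 272.7°, 14.5°, 3.5°, 4.1°, 20.4°, 15.3°.
Largest gap = 272.7° ⇒ minimal covering band is its complement: 360° − 272.7° = 87.3°.
Band runs from +137.3° eastward to -135.4°, crossing the antimeridian.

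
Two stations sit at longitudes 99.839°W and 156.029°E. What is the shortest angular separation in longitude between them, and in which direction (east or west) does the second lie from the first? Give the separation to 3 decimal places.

Raw difference: 156.029 − -99.839 = 255.868°.
Normalise into (−180°, 180°]: 255.868° − 360° = -104.132°.
Negative ⇒ the second point lies to the west; separation 104.132°.

104.132° west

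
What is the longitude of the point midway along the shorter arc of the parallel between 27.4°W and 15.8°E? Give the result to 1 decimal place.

5.8°W

Signed shortest Δλ from -27.4° to +15.8° is +43.2°.
Midpoint longitude = -27.4° + (+43.2°)/2 = -27.4° + 21.6° = -5.8°.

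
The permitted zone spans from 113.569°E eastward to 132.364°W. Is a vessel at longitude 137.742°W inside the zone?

Yes

Band width going east from +113.569° to -132.364°: ((-132.364 − 113.569) mod 360) = 114.067°.
Offset of -137.742° east of the west edge: ((-137.742 − 113.569) mod 360) = 108.689°.
108.689° ≤ 114.067° ⇒ inside.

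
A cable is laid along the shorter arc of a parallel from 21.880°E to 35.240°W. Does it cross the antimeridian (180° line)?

Signed shortest Δλ = ((-35.240 − 21.880 + 180) mod 360) − 180 = -57.12°.
Going west by 57.12° from +21.880° reaches -35.240° without touching 180°.

No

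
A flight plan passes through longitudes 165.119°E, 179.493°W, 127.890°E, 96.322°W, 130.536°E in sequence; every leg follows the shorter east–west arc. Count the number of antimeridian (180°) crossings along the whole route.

Leg 1: +165.119° → -179.493°, shortest Δλ = 15.388° (east) — crosses 180°.
Leg 2: -179.493° → +127.890°, shortest Δλ = -52.617° (west) — crosses 180°.
Leg 3: +127.890° → -96.322°, shortest Δλ = 135.788° (east) — crosses 180°.
Leg 4: -96.322° → +130.536°, shortest Δλ = -133.142° (west) — crosses 180°.
Total crossings: 4.

4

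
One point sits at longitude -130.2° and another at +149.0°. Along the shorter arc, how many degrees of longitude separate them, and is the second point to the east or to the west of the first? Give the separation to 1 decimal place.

80.8° west

Raw difference: 149.0 − -130.2 = 279.2°.
Normalise into (−180°, 180°]: 279.2° − 360° = -80.8°.
Negative ⇒ the second point lies to the west; separation 80.8°.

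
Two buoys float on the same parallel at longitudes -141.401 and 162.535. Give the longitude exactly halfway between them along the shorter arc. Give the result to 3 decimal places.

-169.433°

Signed shortest Δλ from -141.401° to +162.535° is -56.064°.
Midpoint longitude = -141.401° + (-56.064°)/2 = -141.401° − 28.032° = -169.433°.
(The naïve average (-141.401 + +162.535)/2 = 10.567° is on the wrong side of the globe.)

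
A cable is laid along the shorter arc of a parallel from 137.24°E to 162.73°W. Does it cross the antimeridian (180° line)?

Naïve |-162.73 − 137.24| = 299.97° > 180°, so the shorter arc goes the other way round — across 180°.
Signed shortest Δλ = ((-162.73 − 137.24 + 180) mod 360) − 180 = 60.03°.
Going east by 60.03° from +137.24° passes through 180° before reaching -162.73°.

Yes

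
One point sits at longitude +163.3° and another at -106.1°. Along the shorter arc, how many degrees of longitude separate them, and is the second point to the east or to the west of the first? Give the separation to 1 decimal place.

90.6° east

Raw difference: -106.1 − 163.3 = -269.4°.
Normalise into (−180°, 180°]: -269.4° + 360° = 90.6°.
Positive ⇒ the second point lies to the east; separation 90.6°.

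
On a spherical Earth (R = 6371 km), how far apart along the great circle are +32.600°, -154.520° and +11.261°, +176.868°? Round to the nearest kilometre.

Δλ = 176.868 − -154.520 = 331.388°; wrapped into (−180°, 180°]: -28.612°.
Δφ = 11.261 − 32.600 = -21.339°.
a = sin²(Δφ/2) + cos φ₁ · cos φ₂ · sin²(Δλ/2) = 0.084727.
c = 2·atan2(√a, √(1−a)) = 0.59071 rad → d = 6371·c ≈ 3763.40 km.

3763 km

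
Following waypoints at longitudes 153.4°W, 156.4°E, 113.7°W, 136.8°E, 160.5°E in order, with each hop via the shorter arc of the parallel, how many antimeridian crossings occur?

Leg 1: -153.4° → +156.4°, shortest Δλ = -50.2° (west) — crosses 180°.
Leg 2: +156.4° → -113.7°, shortest Δλ = 89.9° (east) — crosses 180°.
Leg 3: -113.7° → +136.8°, shortest Δλ = -109.5° (west) — crosses 180°.
Leg 4: +136.8° → +160.5°, shortest Δλ = 23.7° (east) — does not cross 180°.
Total crossings: 3.

3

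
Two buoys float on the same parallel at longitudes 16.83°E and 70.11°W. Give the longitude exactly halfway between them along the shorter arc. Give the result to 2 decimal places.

26.64°W

Signed shortest Δλ from +16.83° to -70.11° is -86.94°.
Midpoint longitude = +16.83° + (-86.94°)/2 = +16.83° − 43.47° = -26.64°.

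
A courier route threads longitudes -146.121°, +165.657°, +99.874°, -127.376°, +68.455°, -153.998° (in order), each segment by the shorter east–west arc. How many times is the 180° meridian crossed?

Leg 1: -146.121° → +165.657°, shortest Δλ = -48.222° (west) — crosses 180°.
Leg 2: +165.657° → +99.874°, shortest Δλ = -65.783° (west) — does not cross 180°.
Leg 3: +99.874° → -127.376°, shortest Δλ = 132.75° (east) — crosses 180°.
Leg 4: -127.376° → +68.455°, shortest Δλ = -164.169° (west) — crosses 180°.
Leg 5: +68.455° → -153.998°, shortest Δλ = 137.547° (east) — crosses 180°.
Total crossings: 4.

4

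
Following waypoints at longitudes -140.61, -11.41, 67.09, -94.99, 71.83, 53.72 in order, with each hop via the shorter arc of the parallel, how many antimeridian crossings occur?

0

Leg 1: -140.61° → -11.41°, shortest Δλ = 129.2° (east) — does not cross 180°.
Leg 2: -11.41° → +67.09°, shortest Δλ = 78.5° (east) — does not cross 180°.
Leg 3: +67.09° → -94.99°, shortest Δλ = -162.08° (west) — does not cross 180°.
Leg 4: -94.99° → +71.83°, shortest Δλ = 166.82° (east) — does not cross 180°.
Leg 5: +71.83° → +53.72°, shortest Δλ = -18.11° (west) — does not cross 180°.
Total crossings: 0.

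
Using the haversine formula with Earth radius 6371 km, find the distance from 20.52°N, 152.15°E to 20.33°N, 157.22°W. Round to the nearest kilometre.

5253 km

Δλ = -157.22 − 152.15 = -309.37°; wrapped into (−180°, 180°]: 50.63°.
Δφ = 20.33 − 20.52 = -0.19°.
a = sin²(Δφ/2) + cos φ₁ · cos φ₂ · sin²(Δλ/2) = 0.160572.
c = 2·atan2(√a, √(1−a)) = 0.82459 rad → d = 6371·c ≈ 5253.48 km.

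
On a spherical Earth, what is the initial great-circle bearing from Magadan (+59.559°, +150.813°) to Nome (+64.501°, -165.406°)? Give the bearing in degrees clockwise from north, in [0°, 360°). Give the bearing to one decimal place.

57.6°

Δλ = -165.406 − 150.813 = -316.219°; wrapped into (−180°, 180°]: 43.781°.
θ = atan2( sin Δλ · cos φ₂ , cos φ₁ · sin φ₂ − sin φ₁ · cos φ₂ · cos Δλ )
  = atan2(0.29786, 0.18933) = 57.558° → normalised to [0°, 360°): 57.558°.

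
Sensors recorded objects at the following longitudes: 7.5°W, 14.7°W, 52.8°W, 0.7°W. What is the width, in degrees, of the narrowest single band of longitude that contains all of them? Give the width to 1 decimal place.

Sort the longitudes: -52.8°, -14.7°, -7.5°, -0.7°.
Eastward gaps between consecutive values (wrapping around): 38.1°, 7.2°, 6.8°, 307.9°.
Largest gap = 307.9° ⇒ minimal covering band is its complement: 360° − 307.9° = 52.1°.
Band runs from -52.8° eastward to -0.7°.

52.1°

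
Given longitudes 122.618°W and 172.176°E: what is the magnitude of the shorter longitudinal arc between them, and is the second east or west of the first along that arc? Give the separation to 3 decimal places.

65.206° west

Raw difference: 172.176 − -122.618 = 294.794°.
Normalise into (−180°, 180°]: 294.794° − 360° = -65.206°.
Negative ⇒ the second point lies to the west; separation 65.206°.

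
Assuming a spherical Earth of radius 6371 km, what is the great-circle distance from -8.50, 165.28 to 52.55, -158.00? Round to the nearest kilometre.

Δλ = -158.00 − 165.28 = -323.28°; wrapped into (−180°, 180°]: 36.72°.
Δφ = 52.55 − -8.50 = 61.05°.
a = sin²(Δφ/2) + cos φ₁ · cos φ₂ · sin²(Δλ/2) = 0.317645.
c = 2·atan2(√a, √(1−a)) = 1.19747 rad → d = 6371·c ≈ 7629.11 km.

7629 km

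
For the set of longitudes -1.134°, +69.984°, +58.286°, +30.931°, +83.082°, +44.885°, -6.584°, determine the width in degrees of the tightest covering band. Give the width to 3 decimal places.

89.666°

Sort the longitudes: -6.584°, -1.134°, +30.931°, +44.885°, +58.286°, +69.984°, +83.082°.
Eastward gaps between consecutive values (wrapping around): 5.450°, 32.065°, 13.954°, 13.401°, 11.698°, 13.098°, 270.334°.
Largest gap = 270.334° ⇒ minimal covering band is its complement: 360° − 270.334° = 89.666°.
Band runs from -6.584° eastward to +83.082°.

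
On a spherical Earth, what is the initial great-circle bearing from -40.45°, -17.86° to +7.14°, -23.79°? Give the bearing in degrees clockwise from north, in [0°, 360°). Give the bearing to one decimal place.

Δλ = -23.79 − -17.86 = -5.93°.
θ = atan2( sin Δλ · cos φ₂ , cos φ₁ · sin φ₂ − sin φ₁ · cos φ₂ · cos Δλ )
  = atan2(-0.10251, 0.73489) = -7.941° → normalised to [0°, 360°): 352.059°.

352.1°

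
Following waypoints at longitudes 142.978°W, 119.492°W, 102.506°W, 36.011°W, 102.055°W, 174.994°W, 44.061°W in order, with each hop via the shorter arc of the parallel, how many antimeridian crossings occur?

0

Leg 1: -142.978° → -119.492°, shortest Δλ = 23.486° (east) — does not cross 180°.
Leg 2: -119.492° → -102.506°, shortest Δλ = 16.986° (east) — does not cross 180°.
Leg 3: -102.506° → -36.011°, shortest Δλ = 66.495° (east) — does not cross 180°.
Leg 4: -36.011° → -102.055°, shortest Δλ = -66.044° (west) — does not cross 180°.
Leg 5: -102.055° → -174.994°, shortest Δλ = -72.939° (west) — does not cross 180°.
Leg 6: -174.994° → -44.061°, shortest Δλ = 130.933° (east) — does not cross 180°.
Total crossings: 0.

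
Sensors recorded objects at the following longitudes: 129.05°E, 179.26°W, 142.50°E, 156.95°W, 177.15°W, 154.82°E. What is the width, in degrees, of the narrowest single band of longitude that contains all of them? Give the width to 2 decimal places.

74.00°

Sort the longitudes: -179.26°, -177.15°, -156.95°, +129.05°, +142.50°, +154.82°.
Eastward gaps between consecutive values (wrapping around): 2.11°, 20.20°, 286.00°, 13.45°, 12.32°, 25.92°.
Largest gap = 286.00° ⇒ minimal covering band is its complement: 360° − 286.00° = 74.00°.
Band runs from +129.05° eastward to -156.95°, crossing the antimeridian.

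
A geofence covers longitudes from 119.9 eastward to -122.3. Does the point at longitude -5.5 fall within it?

Band width going east from +119.9° to -122.3°: ((-122.3 − 119.9) mod 360) = 117.8°.
Offset of -5.5° east of the west edge: ((-5.5 − 119.9) mod 360) = 234.6°.
234.6° > 117.8° ⇒ outside.

No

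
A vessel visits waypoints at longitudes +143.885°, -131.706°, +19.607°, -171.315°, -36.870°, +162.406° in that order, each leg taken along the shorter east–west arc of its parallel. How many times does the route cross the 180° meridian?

3

Leg 1: +143.885° → -131.706°, shortest Δλ = 84.409° (east) — crosses 180°.
Leg 2: -131.706° → +19.607°, shortest Δλ = 151.313° (east) — does not cross 180°.
Leg 3: +19.607° → -171.315°, shortest Δλ = 169.078° (east) — crosses 180°.
Leg 4: -171.315° → -36.870°, shortest Δλ = 134.445° (east) — does not cross 180°.
Leg 5: -36.870° → +162.406°, shortest Δλ = -160.724° (west) — crosses 180°.
Total crossings: 3.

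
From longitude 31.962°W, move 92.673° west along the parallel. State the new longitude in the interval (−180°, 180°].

124.635°W

Start at -31.962°; shift −92.673° → -124.635°.
-124.635° already lies in (−180°, 180°].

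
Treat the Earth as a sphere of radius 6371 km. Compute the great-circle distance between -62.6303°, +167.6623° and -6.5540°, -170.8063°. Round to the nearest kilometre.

Δλ = -170.8063 − 167.6623 = -338.4686°; wrapped into (−180°, 180°]: 21.5314°.
Δφ = -6.5540 − -62.6303 = 56.0763°.
a = sin²(Δφ/2) + cos φ₁ · cos φ₂ · sin²(Δλ/2) = 0.236892.
c = 2·atan2(√a, √(1−a)) = 1.01665 rad → d = 6371·c ≈ 6477.09 km.

6477 km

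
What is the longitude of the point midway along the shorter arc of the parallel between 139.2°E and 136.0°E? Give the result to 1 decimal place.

Signed shortest Δλ from +139.2° to +136.0° is -3.2°.
Midpoint longitude = +139.2° + (-3.2°)/2 = +139.2° − 1.6° = +137.6°.

137.6°E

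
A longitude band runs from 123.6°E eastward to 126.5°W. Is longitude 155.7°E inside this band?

Yes

Band width going east from +123.6° to -126.5°: ((-126.5 − 123.6) mod 360) = 109.9°.
Offset of +155.7° east of the west edge: ((155.7 − 123.6) mod 360) = 32.1°.
32.1° ≤ 109.9° ⇒ inside.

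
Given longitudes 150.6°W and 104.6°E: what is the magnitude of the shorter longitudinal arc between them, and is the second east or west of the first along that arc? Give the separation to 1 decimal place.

104.8° west

Raw difference: 104.6 − -150.6 = 255.2°.
Normalise into (−180°, 180°]: 255.2° − 360° = -104.8°.
Negative ⇒ the second point lies to the west; separation 104.8°.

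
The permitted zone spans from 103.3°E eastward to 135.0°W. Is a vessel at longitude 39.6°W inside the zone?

No

Band width going east from +103.3° to -135.0°: ((-135.0 − 103.3) mod 360) = 121.7°.
Offset of -39.6° east of the west edge: ((-39.6 − 103.3) mod 360) = 217.1°.
217.1° > 121.7° ⇒ outside.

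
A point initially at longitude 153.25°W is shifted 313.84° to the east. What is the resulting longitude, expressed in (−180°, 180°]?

Start at -153.25°; shift +313.84° → +160.59°.
+160.59° already lies in (−180°, 180°].

160.59°E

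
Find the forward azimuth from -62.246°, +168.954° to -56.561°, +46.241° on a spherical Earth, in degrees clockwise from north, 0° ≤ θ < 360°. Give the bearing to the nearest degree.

Δλ = 46.241 − 168.954 = -122.713°.
θ = atan2( sin Δλ · cos φ₂ , cos φ₁ · sin φ₂ − sin φ₁ · cos φ₂ · cos Δλ )
  = atan2(-0.46365, -0.65214) = -144.589° → normalised to [0°, 360°): 215.411°.

215°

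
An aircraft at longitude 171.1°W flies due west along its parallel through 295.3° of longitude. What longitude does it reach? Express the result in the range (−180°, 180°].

Start at -171.1°; shift −295.3° → -466.4°.
-466.4° lies outside (−180°, 180°]; add 360° → -106.4°.

106.4°W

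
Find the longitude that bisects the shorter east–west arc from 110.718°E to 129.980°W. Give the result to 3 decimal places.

Signed shortest Δλ from +110.718° to -129.980° is +119.302°.
Midpoint longitude = +110.718° + (+119.302°)/2 = +110.718° + 59.651° = +170.369°.
(The naïve average (+110.718 + -129.980)/2 = -9.631° is on the wrong side of the globe.)

170.369°E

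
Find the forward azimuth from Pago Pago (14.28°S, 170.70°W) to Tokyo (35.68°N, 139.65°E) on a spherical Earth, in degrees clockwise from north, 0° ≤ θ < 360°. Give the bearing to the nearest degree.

Δλ = 139.65 − -170.70 = 310.35°; wrapped into (−180°, 180°]: -49.65°.
θ = atan2( sin Δλ · cos φ₂ , cos φ₁ · sin φ₂ − sin φ₁ · cos φ₂ · cos Δλ )
  = atan2(-0.61905, 0.69496) = -41.694° → normalised to [0°, 360°): 318.306°.

318°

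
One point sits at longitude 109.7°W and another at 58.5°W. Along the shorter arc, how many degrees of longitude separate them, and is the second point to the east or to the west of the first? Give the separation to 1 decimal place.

Raw difference: -58.5 − -109.7 = 51.2°.
Normalise into (−180°, 180°]: 51.2° stays 51.2°.
Positive ⇒ the second point lies to the east; separation 51.2°.

51.2° east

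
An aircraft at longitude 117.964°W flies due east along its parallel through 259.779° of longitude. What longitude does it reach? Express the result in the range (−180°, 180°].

Start at -117.964°; shift +259.779° → +141.815°.
+141.815° already lies in (−180°, 180°].

141.815°E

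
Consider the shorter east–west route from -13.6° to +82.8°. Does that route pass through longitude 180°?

No

Signed shortest Δλ = ((82.8 − -13.6 + 180) mod 360) − 180 = 96.4°.
Going east by 96.4° from -13.6° reaches +82.8° without touching 180°.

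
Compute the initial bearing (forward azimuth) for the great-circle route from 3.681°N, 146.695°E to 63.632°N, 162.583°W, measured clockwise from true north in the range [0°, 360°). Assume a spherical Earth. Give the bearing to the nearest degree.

21°

Δλ = -162.583 − 146.695 = -309.278°; wrapped into (−180°, 180°]: 50.722°.
θ = atan2( sin Δλ · cos φ₂ , cos φ₁ · sin φ₂ − sin φ₁ · cos φ₂ · cos Δλ )
  = atan2(0.34380, 0.87606) = 21.427° → normalised to [0°, 360°): 21.427°.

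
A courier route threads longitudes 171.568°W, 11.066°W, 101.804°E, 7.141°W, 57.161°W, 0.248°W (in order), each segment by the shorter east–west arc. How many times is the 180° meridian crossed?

Leg 1: -171.568° → -11.066°, shortest Δλ = 160.502° (east) — does not cross 180°.
Leg 2: -11.066° → +101.804°, shortest Δλ = 112.87° (east) — does not cross 180°.
Leg 3: +101.804° → -7.141°, shortest Δλ = -108.945° (west) — does not cross 180°.
Leg 4: -7.141° → -57.161°, shortest Δλ = -50.02° (west) — does not cross 180°.
Leg 5: -57.161° → -0.248°, shortest Δλ = 56.913° (east) — does not cross 180°.
Total crossings: 0.

0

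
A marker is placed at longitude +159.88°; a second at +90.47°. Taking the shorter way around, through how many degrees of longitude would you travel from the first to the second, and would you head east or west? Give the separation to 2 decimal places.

69.41° west

Raw difference: 90.47 − 159.88 = -69.41°.
Normalise into (−180°, 180°]: -69.41° stays -69.41°.
Negative ⇒ the second point lies to the west; separation 69.41°.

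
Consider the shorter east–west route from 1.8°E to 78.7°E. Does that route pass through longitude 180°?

Signed shortest Δλ = ((78.7 − 1.8 + 180) mod 360) − 180 = 76.9°.
Going east by 76.9° from +1.8° reaches +78.7° without touching 180°.

No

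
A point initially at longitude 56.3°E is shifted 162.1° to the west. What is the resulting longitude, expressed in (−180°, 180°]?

Start at +56.3°; shift −162.1° → -105.8°.
-105.8° already lies in (−180°, 180°].

105.8°W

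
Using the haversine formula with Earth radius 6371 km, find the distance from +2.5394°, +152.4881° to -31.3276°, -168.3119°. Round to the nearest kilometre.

Δλ = -168.3119 − 152.4881 = -320.8000°; wrapped into (−180°, 180°]: 39.2000°.
Δφ = -31.3276 − 2.5394 = -33.8670°.
a = sin²(Δφ/2) + cos φ₁ · cos φ₂ · sin²(Δλ/2) = 0.180861.
c = 2·atan2(√a, √(1−a)) = 0.87854 rad → d = 6371·c ≈ 5597.16 km.

5597 km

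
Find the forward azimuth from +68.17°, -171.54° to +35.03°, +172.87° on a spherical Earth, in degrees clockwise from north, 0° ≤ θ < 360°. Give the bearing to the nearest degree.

Δλ = 172.87 − -171.54 = 344.41°; wrapped into (−180°, 180°]: -15.59°.
θ = atan2( sin Δλ · cos φ₂ , cos φ₁ · sin φ₂ − sin φ₁ · cos φ₂ · cos Δλ )
  = atan2(-0.22007, -0.51872) = -157.011° → normalised to [0°, 360°): 202.989°.

203°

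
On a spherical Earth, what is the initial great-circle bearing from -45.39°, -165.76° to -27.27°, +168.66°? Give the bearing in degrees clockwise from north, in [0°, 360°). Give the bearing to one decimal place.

Δλ = 168.66 − -165.76 = 334.42°; wrapped into (−180°, 180°]: -25.58°.
θ = atan2( sin Δλ · cos φ₂ , cos φ₁ · sin φ₂ − sin φ₁ · cos φ₂ · cos Δλ )
  = atan2(-0.38378, 0.24899) = -57.026° → normalised to [0°, 360°): 302.974°.

303.0°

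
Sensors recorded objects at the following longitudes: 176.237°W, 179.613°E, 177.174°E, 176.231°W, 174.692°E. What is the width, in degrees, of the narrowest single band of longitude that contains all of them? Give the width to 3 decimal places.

9.077°

Sort the longitudes: -176.237°, -176.231°, +174.692°, +177.174°, +179.613°.
Eastward gaps between consecutive values (wrapping around): 0.006°, 350.923°, 2.482°, 2.439°, 4.150°.
Largest gap = 350.923° ⇒ minimal covering band is its complement: 360° − 350.923° = 9.077°.
Band runs from +174.692° eastward to -176.231°, crossing the antimeridian.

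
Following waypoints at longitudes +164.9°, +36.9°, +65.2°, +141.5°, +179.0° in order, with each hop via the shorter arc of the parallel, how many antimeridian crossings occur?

0

Leg 1: +164.9° → +36.9°, shortest Δλ = -128.0° (west) — does not cross 180°.
Leg 2: +36.9° → +65.2°, shortest Δλ = 28.3° (east) — does not cross 180°.
Leg 3: +65.2° → +141.5°, shortest Δλ = 76.3° (east) — does not cross 180°.
Leg 4: +141.5° → +179.0°, shortest Δλ = 37.5° (east) — does not cross 180°.
Total crossings: 0.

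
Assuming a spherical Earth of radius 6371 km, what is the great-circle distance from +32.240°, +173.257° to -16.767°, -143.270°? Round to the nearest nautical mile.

3860 nmi

Δλ = -143.270 − 173.257 = -316.527°; wrapped into (−180°, 180°]: 43.473°.
Δφ = -16.767 − 32.240 = -49.007°.
a = sin²(Δφ/2) + cos φ₁ · cos φ₂ · sin²(Δλ/2) = 0.283090.
c = 2·atan2(√a, √(1−a)) = 1.12207 rad → d = 6371·c ≈ 7148.69 km ≈ 3859.98 nmi.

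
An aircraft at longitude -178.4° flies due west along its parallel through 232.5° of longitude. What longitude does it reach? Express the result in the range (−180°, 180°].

-50.9°

Start at -178.4°; shift −232.5° → -410.9°.
-410.9° lies outside (−180°, 180°]; add 360° → -50.9°.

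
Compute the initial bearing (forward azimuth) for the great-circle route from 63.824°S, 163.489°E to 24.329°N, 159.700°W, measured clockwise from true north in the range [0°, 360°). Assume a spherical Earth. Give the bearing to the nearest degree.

Δλ = -159.700 − 163.489 = -323.189°; wrapped into (−180°, 180°]: 36.811°.
θ = atan2( sin Δλ · cos φ₂ , cos φ₁ · sin φ₂ − sin φ₁ · cos φ₂ · cos Δλ )
  = atan2(0.54597, 0.83644) = 33.134° → normalised to [0°, 360°): 33.134°.

33°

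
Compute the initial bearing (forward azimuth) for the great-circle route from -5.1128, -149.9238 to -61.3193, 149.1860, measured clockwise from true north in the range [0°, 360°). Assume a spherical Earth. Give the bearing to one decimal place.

Δλ = 149.1860 − -149.9238 = 299.1098°; wrapped into (−180°, 180°]: -60.8902°.
θ = atan2( sin Δλ · cos φ₂ , cos φ₁ · sin φ₂ − sin φ₁ · cos φ₂ · cos Δλ )
  = atan2(-0.41931, -0.85301) = -153.823° → normalised to [0°, 360°): 206.177°.

206.2°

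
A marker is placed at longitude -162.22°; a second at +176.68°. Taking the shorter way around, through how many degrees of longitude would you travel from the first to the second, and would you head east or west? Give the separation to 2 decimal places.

Raw difference: 176.68 − -162.22 = 338.9°.
Normalise into (−180°, 180°]: 338.9° − 360° = -21.1°.
Negative ⇒ the second point lies to the west; separation 21.10°.

21.10° west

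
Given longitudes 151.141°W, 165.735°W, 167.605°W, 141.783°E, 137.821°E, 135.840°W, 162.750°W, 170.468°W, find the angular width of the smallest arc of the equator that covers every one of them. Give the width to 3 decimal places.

86.339°

Sort the longitudes: -170.468°, -167.605°, -165.735°, -162.750°, -151.141°, -135.840°, +137.821°, +141.783°.
Eastward gaps between consecutive values (wrapping around): 2.863°, 1.870°, 2.985°, 11.609°, 15.301°, 273.661°, 3.962°, 47.749°.
Largest gap = 273.661° ⇒ minimal covering band is its complement: 360° − 273.661° = 86.339°.
Band runs from +137.821° eastward to -135.840°, crossing the antimeridian.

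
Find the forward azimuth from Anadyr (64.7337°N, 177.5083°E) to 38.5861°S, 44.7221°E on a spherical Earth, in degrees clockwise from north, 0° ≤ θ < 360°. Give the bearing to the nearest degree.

Δλ = 44.7221 − 177.5083 = -132.7862°.
θ = atan2( sin Δλ · cos φ₂ , cos φ₁ · sin φ₂ − sin φ₁ · cos φ₂ · cos Δλ )
  = atan2(-0.57366, 0.21396) = -69.546° → normalised to [0°, 360°): 290.454°.

290°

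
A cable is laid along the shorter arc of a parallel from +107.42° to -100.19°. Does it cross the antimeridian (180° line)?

Yes

Naïve |-100.19 − 107.42| = 207.61° > 180°, so the shorter arc goes the other way round — across 180°.
Signed shortest Δλ = ((-100.19 − 107.42 + 180) mod 360) − 180 = 152.39°.
Going east by 152.39° from +107.42° passes through 180° before reaching -100.19°.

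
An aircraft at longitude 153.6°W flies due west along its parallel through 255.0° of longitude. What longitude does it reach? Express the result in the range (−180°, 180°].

Start at -153.6°; shift −255.0° → -408.6°.
-408.6° lies outside (−180°, 180°]; add 360° → -48.6°.

48.6°W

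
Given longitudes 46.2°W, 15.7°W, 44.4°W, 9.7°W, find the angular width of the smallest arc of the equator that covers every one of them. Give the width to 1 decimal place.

Sort the longitudes: -46.2°, -44.4°, -15.7°, -9.7°.
Eastward gaps between consecutive values (wrapping around): 1.8°, 28.7°, 6.0°, 323.5°.
Largest gap = 323.5° ⇒ minimal covering band is its complement: 360° − 323.5° = 36.5°.
Band runs from -46.2° eastward to -9.7°.

36.5°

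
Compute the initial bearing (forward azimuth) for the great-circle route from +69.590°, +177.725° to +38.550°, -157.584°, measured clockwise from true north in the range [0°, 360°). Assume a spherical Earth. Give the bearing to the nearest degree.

144°

Δλ = -157.584 − 177.725 = -335.309°; wrapped into (−180°, 180°]: 24.691°.
θ = atan2( sin Δλ · cos φ₂ , cos φ₁ · sin φ₂ − sin φ₁ · cos φ₂ · cos Δλ )
  = atan2(0.32669, -0.44862) = 143.938° → normalised to [0°, 360°): 143.938°.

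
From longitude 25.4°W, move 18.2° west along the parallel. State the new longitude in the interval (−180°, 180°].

Start at -25.4°; shift −18.2° → -43.6°.
-43.6° already lies in (−180°, 180°].

43.6°W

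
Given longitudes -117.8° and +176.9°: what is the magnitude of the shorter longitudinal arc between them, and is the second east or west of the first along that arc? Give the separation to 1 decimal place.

65.3° west

Raw difference: 176.9 − -117.8 = 294.7°.
Normalise into (−180°, 180°]: 294.7° − 360° = -65.3°.
Negative ⇒ the second point lies to the west; separation 65.3°.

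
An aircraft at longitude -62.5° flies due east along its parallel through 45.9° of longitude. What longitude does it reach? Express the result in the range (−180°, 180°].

Start at -62.5°; shift +45.9° → -16.6°.
-16.6° already lies in (−180°, 180°].

-16.6°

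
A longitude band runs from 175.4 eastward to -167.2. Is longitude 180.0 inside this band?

Band width going east from +175.4° to -167.2°: ((-167.2 − 175.4) mod 360) = 17.4°.
Offset of +180.0° east of the west edge: ((180.0 − 175.4) mod 360) = 4.6°.
4.6° ≤ 17.4° ⇒ inside.

Yes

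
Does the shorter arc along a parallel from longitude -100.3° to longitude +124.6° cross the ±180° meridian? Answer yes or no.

Yes

Naïve |124.6 − -100.3| = 224.9° > 180°, so the shorter arc goes the other way round — across 180°.
Signed shortest Δλ = ((124.6 − -100.3 + 180) mod 360) − 180 = -135.1°.
Going west by 135.1° from -100.3° passes through 180° before reaching +124.6°.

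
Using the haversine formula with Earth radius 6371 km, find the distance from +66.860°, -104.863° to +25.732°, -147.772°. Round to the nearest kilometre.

Δλ = -147.772 − -104.863 = -42.909°.
Δφ = 25.732 − 66.860 = -41.128°.
a = sin²(Δφ/2) + cos φ₁ · cos φ₂ · sin²(Δλ/2) = 0.170739.
c = 2·atan2(√a, √(1−a)) = 0.85194 rad → d = 6371·c ≈ 5427.73 km.

5428 km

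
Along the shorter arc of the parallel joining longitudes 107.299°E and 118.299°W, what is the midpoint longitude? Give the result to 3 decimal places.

Signed shortest Δλ from +107.299° to -118.299° is +134.402°.
Midpoint longitude = +107.299° + (+134.402°)/2 = +107.299° + 67.201° = +174.500°.
(The naïve average (+107.299 + -118.299)/2 = -5.5° is on the wrong side of the globe.)

174.500°E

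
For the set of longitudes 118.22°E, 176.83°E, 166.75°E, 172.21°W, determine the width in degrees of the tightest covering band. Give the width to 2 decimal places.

69.57°

Sort the longitudes: -172.21°, +118.22°, +166.75°, +176.83°.
Eastward gaps between consecutive values (wrapping around): 290.43°, 48.53°, 10.08°, 10.96°.
Largest gap = 290.43° ⇒ minimal covering band is its complement: 360° − 290.43° = 69.57°.
Band runs from +118.22° eastward to -172.21°, crossing the antimeridian.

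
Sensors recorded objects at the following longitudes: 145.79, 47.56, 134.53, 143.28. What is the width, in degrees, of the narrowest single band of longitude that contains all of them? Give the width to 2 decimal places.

98.23°

Sort the longitudes: +47.56°, +134.53°, +143.28°, +145.79°.
Eastward gaps between consecutive values (wrapping around): 86.97°, 8.75°, 2.51°, 261.77°.
Largest gap = 261.77° ⇒ minimal covering band is its complement: 360° − 261.77° = 98.23°.
Band runs from +47.56° eastward to +145.79°.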